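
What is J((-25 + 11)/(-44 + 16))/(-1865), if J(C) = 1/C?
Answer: -2/1865 ≈ -0.0010724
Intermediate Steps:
J((-25 + 11)/(-44 + 16))/(-1865) = 1/(((-25 + 11)/(-44 + 16))*(-1865)) = -1/1865/(-14/(-28)) = -1/1865/(-14*(-1/28)) = -1/1865/(½) = 2*(-1/1865) = -2/1865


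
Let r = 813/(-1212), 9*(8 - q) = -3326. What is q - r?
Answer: 1375231/3636 ≈ 378.23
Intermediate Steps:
q = 3398/9 (q = 8 - ⅑*(-3326) = 8 + 3326/9 = 3398/9 ≈ 377.56)
r = -271/404 (r = 813*(-1/1212) = -271/404 ≈ -0.67079)
q - r = 3398/9 - 1*(-271/404) = 3398/9 + 271/404 = 1375231/3636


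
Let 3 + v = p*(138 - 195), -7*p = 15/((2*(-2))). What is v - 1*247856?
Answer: -6940907/28 ≈ -2.4789e+5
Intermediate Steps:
p = 15/28 (p = -15/(7*(2*(-2))) = -15/(7*(-4)) = -15*(-1)/(7*4) = -⅐*(-15/4) = 15/28 ≈ 0.53571)
v = -939/28 (v = -3 + 15*(138 - 195)/28 = -3 + (15/28)*(-57) = -3 - 855/28 = -939/28 ≈ -33.536)
v - 1*247856 = -939/28 - 1*247856 = -939/28 - 247856 = -6940907/28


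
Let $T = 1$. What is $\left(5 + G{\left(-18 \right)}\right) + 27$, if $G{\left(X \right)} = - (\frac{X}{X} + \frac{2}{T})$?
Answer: $29$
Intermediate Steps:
$G{\left(X \right)} = -3$ ($G{\left(X \right)} = - (\frac{X}{X} + \frac{2}{1}) = - (1 + 2 \cdot 1) = - (1 + 2) = \left(-1\right) 3 = -3$)
$\left(5 + G{\left(-18 \right)}\right) + 27 = \left(5 - 3\right) + 27 = 2 + 27 = 29$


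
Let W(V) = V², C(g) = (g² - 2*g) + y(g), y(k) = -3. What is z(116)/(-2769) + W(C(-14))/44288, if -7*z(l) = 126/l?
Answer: 1307393479/1185456896 ≈ 1.1029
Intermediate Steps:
z(l) = -18/l
C(g) = -3 + g² - 2*g (C(g) = (g² - 2*g) - 3 = -3 + g² - 2*g)
z(116)/(-2769) + W(C(-14))/44288 = -18/116/(-2769) + (-3 + (-14)² - 2*(-14))²/44288 = -18*1/116*(-1/2769) + (-3 + 196 + 28)²*(1/44288) = -9/58*(-1/2769) + 221²*(1/44288) = 3/53534 + 48841*(1/44288) = 3/53534 + 48841/44288 = 1307393479/1185456896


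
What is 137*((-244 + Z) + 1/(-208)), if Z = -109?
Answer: -10059225/208 ≈ -48362.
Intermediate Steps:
137*((-244 + Z) + 1/(-208)) = 137*((-244 - 109) + 1/(-208)) = 137*(-353 - 1/208) = 137*(-73425/208) = -10059225/208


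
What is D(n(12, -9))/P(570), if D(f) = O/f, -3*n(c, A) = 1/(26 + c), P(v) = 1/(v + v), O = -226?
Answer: 29370960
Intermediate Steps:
P(v) = 1/(2*v)
n(c, A) = -1/(3*(26 + c))
D(f) = -226/f
D(n(12, -9))/P(570) = (-226/((-1/(78 + 3*12))))/(((1/2)/570)) = (-226/((-1/(78 + 36))))/(((1/2)*(1/570))) = (-226/((-1/114)))/(1/1140) = -226/((-1*1/114))*1140 = -226/(-1/114)*1140 = -226*(-114)*1140 = 25764*1140 = 29370960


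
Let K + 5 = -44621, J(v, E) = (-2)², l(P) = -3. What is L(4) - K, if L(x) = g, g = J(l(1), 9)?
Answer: 44630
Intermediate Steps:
J(v, E) = 4
g = 4
L(x) = 4
K = -44626 (K = -5 - 44621 = -44626)
L(4) - K = 4 - 1*(-44626) = 4 + 44626 = 44630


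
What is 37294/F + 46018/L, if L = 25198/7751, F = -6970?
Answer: 621289581562/43907515 ≈ 14150.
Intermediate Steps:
L = 25198/7751 (L = 25198*(1/7751) = 25198/7751 ≈ 3.2509)
37294/F + 46018/L = 37294/(-6970) + 46018/(25198/7751) = 37294*(-1/6970) + 46018*(7751/25198) = -18647/3485 + 178342759/12599 = 621289581562/43907515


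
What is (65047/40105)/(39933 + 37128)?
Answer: 65047/3090531405 ≈ 2.1047e-5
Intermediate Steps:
(65047/40105)/(39933 + 37128) = (65047*(1/40105))/77061 = (65047/40105)*(1/77061) = 65047/3090531405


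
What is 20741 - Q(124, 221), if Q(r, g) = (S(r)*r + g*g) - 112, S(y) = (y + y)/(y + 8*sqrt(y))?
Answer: -427508/15 + 992*sqrt(31)/15 ≈ -28132.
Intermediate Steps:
S(y) = 2*y/(y + 8*sqrt(y)) (S(y) = (2*y)/(y + 8*sqrt(y)) = 2*y/(y + 8*sqrt(y)))
Q(r, g) = -112 + g**2 + 2*r**2/(r + 8*sqrt(r)) (Q(r, g) = ((2*r/(r + 8*sqrt(r)))*r + g*g) - 112 = (2*r**2/(r + 8*sqrt(r)) + g**2) - 112 = (g**2 + 2*r**2/(r + 8*sqrt(r))) - 112 = -112 + g**2 + 2*r**2/(r + 8*sqrt(r)))
20741 - Q(124, 221) = 20741 - (2*124**2 + (-112 + 221**2)*(124 + 8*sqrt(124)))/(124 + 8*sqrt(124)) = 20741 - (2*15376 + (-112 + 48841)*(124 + 8*(2*sqrt(31))))/(124 + 8*(2*sqrt(31))) = 20741 - (30752 + 48729*(124 + 16*sqrt(31)))/(124 + 16*sqrt(31)) = 20741 - (30752 + (6042396 + 779664*sqrt(31)))/(124 + 16*sqrt(31)) = 20741 - (6073148 + 779664*sqrt(31))/(124 + 16*sqrt(31))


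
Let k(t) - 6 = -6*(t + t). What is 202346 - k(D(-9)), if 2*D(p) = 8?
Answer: 202388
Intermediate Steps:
D(p) = 4 (D(p) = (1/2)*8 = 4)
k(t) = 6 - 12*t (k(t) = 6 - 6*(t + t) = 6 - 12*t)
202346 - k(D(-9)) = 202346 - (6 - 12*4) = 202346 - (6 - 48) = 202346 - 1*(-42) = 202346 + 42 = 202388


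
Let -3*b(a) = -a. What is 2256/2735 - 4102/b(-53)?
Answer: 33776478/144955 ≈ 233.01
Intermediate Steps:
b(a) = a/3 (b(a) = -(-1)*a/3 = a/3)
2256/2735 - 4102/b(-53) = 2256/2735 - 4102/((1/3)*(-53)) = 2256*(1/2735) - 4102/(-53/3) = 2256/2735 - 4102*(-3/53) = 2256/2735 + 12306/53 = 33776478/144955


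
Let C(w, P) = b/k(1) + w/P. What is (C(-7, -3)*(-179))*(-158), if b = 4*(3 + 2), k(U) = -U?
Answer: -1498946/3 ≈ -4.9965e+5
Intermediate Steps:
b = 20 (b = 4*5 = 20)
C(w, P) = -20 + w/P (C(w, P) = 20/((-1*1)) + w/P = 20/(-1) + w/P = 20*(-1) + w/P = -20 + w/P)
(C(-7, -3)*(-179))*(-158) = ((-20 - 7/(-3))*(-179))*(-158) = ((-20 - 7*(-⅓))*(-179))*(-158) = ((-20 + 7/3)*(-179))*(-158) = -53/3*(-179)*(-158) = (9487/3)*(-158) = -1498946/3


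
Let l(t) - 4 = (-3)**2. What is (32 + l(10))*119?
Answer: 5355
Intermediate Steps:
l(t) = 13 (l(t) = 4 + (-3)**2 = 4 + 9 = 13)
(32 + l(10))*119 = (32 + 13)*119 = 45*119 = 5355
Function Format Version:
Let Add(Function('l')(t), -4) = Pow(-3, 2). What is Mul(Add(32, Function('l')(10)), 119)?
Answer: 5355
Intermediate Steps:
Function('l')(t) = 13 (Function('l')(t) = Add(4, Pow(-3, 2)) = Add(4, 9) = 13)
Mul(Add(32, Function('l')(10)), 119) = Mul(Add(32, 13), 119) = Mul(45, 119) = 5355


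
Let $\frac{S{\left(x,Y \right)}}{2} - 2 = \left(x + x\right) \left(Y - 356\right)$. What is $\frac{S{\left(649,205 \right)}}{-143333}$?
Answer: $\frac{391992}{143333} \approx 2.7348$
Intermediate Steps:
$S{\left(x,Y \right)} = 4 + 4 x \left(-356 + Y\right)$ ($S{\left(x,Y \right)} = 4 + 2 \left(x + x\right) \left(Y - 356\right) = 4 + 2 \cdot 2 x \left(-356 + Y\right) = 4 + 4 x \left(-356 + Y\right)$)
$\frac{S{\left(649,205 \right)}}{-143333} = \frac{4 - 924176 + 4 \cdot 205 \cdot 649}{-143333} = \left(4 - 924176 + 532180\right) \left(- \frac{1}{143333}\right) = \left(-391992\right) \left(- \frac{1}{143333}\right) = \frac{391992}{143333}$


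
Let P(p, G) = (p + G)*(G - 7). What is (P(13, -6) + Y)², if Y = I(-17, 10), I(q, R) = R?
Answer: 6561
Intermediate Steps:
P(p, G) = (-7 + G)*(G + p) (P(p, G) = (G + p)*(-7 + G) = (-7 + G)*(G + p))
Y = 10
(P(13, -6) + Y)² = (((-6)² - 7*(-6) - 7*13 - 6*13) + 10)² = ((36 + 42 - 91 - 78) + 10)² = (-91 + 10)² = (-81)² = 6561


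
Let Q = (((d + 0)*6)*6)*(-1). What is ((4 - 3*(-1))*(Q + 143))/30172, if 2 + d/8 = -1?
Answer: 371/1588 ≈ 0.23363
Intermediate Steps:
d = -24 (d = -16 + 8*(-1) = -16 - 8 = -24)
Q = 864 (Q = (((-24 + 0)*6)*6)*(-1) = (-24*6*6)*(-1) = -144*6*(-1) = -864*(-1) = 864)
((4 - 3*(-1))*(Q + 143))/30172 = ((4 - 3*(-1))*(864 + 143))/30172 = ((4 + 3)*1007)*(1/30172) = (7*1007)*(1/30172) = 7049*(1/30172) = 371/1588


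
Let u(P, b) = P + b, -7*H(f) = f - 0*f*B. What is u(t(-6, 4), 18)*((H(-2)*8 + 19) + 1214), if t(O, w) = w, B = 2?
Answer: 190234/7 ≈ 27176.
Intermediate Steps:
H(f) = -f/7 (H(f) = -(f - 0*f*2)/7 = -(f - 0*2)/7 = -(f - 1*0)/7 = -(f + 0)/7 = -f/7)
u(t(-6, 4), 18)*((H(-2)*8 + 19) + 1214) = (4 + 18)*((-1/7*(-2)*8 + 19) + 1214) = 22*(((2/7)*8 + 19) + 1214) = 22*((16/7 + 19) + 1214) = 22*(149/7 + 1214) = 22*(8647/7) = 190234/7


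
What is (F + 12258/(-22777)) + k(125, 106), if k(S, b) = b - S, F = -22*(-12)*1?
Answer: 5568107/22777 ≈ 244.46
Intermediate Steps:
F = 264 (F = 264*1 = 264)
(F + 12258/(-22777)) + k(125, 106) = (264 + 12258/(-22777)) + (106 - 1*125) = (264 + 12258*(-1/22777)) + (106 - 125) = (264 - 12258/22777) - 19 = 6000870/22777 - 19 = 5568107/22777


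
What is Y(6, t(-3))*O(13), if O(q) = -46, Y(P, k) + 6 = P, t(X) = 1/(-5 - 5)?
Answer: 0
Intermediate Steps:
t(X) = -1/10 (t(X) = 1/(-10) = -1/10)
Y(P, k) = -6 + P
Y(6, t(-3))*O(13) = (-6 + 6)*(-46) = 0*(-46) = 0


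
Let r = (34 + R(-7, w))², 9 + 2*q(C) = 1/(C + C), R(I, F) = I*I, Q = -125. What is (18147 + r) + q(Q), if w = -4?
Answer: 12515749/500 ≈ 25032.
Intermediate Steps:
R(I, F) = I²
q(C) = -9/2 + 1/(4*C) (q(C) = -9/2 + 1/(2*(C + C)) = -9/2 + 1/(2*((2*C))) = -9/2 + (1/(2*C))/2 = -9/2 + 1/(4*C))
r = 6889 (r = (34 + (-7)²)² = (34 + 49)² = 83² = 6889)
(18147 + r) + q(Q) = (18147 + 6889) + (¼)*(1 - 18*(-125))/(-125) = 25036 + (¼)*(-1/125)*(1 + 2250) = 25036 + (¼)*(-1/125)*2251 = 25036 - 2251/500 = 12515749/500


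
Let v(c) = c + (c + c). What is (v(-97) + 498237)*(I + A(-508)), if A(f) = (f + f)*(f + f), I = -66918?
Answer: 480686195748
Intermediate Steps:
v(c) = 3*c (v(c) = c + 2*c = 3*c)
A(f) = 4*f² (A(f) = (2*f)*(2*f) = 4*f²)
(v(-97) + 498237)*(I + A(-508)) = (3*(-97) + 498237)*(-66918 + 4*(-508)²) = (-291 + 498237)*(-66918 + 4*258064) = 497946*(-66918 + 1032256) = 497946*965338 = 480686195748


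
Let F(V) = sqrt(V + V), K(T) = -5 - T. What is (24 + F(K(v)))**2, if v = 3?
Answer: 560 + 192*I ≈ 560.0 + 192.0*I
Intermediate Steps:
F(V) = sqrt(2)*sqrt(V) (F(V) = sqrt(2*V) = sqrt(2)*sqrt(V))
(24 + F(K(v)))**2 = (24 + sqrt(2)*sqrt(-5 - 1*3))**2 = (24 + sqrt(2)*sqrt(-5 - 3))**2 = (24 + sqrt(2)*sqrt(-8))**2 = (24 + sqrt(2)*(2*I*sqrt(2)))**2 = (24 + 4*I)**2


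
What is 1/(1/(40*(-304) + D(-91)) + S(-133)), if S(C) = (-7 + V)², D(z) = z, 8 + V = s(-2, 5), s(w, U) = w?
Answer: 12251/3540538 ≈ 0.0034602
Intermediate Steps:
V = -10 (V = -8 - 2 = -10)
S(C) = 289 (S(C) = (-7 - 10)² = (-17)² = 289)
1/(1/(40*(-304) + D(-91)) + S(-133)) = 1/(1/(40*(-304) - 91) + 289) = 1/(1/(-12160 - 91) + 289) = 1/(1/(-12251) + 289) = 1/(-1/12251 + 289) = 1/(3540538/12251) = 12251/3540538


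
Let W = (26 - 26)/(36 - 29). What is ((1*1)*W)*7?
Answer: 0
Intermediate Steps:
W = 0 (W = 0/7 = 0*(⅐) = 0)
((1*1)*W)*7 = ((1*1)*0)*7 = (1*0)*7 = 0*7 = 0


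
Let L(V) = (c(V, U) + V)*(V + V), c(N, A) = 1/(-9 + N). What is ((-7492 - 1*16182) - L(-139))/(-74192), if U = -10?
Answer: 4611523/5490208 ≈ 0.83995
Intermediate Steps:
L(V) = 2*V*(V + 1/(-9 + V)) (L(V) = (1/(-9 + V) + V)*(V + V) = (V + 1/(-9 + V))*(2*V) = 2*V*(V + 1/(-9 + V)))
((-7492 - 1*16182) - L(-139))/(-74192) = ((-7492 - 1*16182) - 2*(-139)*(1 - 139*(-9 - 139))/(-9 - 139))/(-74192) = ((-7492 - 16182) - 2*(-139)*(1 - 139*(-148))/(-148))*(-1/74192) = (-23674 - 2*(-139)*(-1)*(1 + 20572)/148)*(-1/74192) = (-23674 - 2*(-139)*(-1)*20573/148)*(-1/74192) = (-23674 - 1*2859647/74)*(-1/74192) = (-23674 - 2859647/74)*(-1/74192) = -4611523/74*(-1/74192) = 4611523/5490208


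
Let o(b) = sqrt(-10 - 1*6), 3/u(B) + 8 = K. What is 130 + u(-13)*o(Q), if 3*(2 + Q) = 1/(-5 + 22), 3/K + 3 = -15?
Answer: 130 - 72*I/49 ≈ 130.0 - 1.4694*I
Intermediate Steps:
K = -1/6 (K = 3/(-3 - 15) = 3/(-18) = 3*(-1/18) = -1/6 ≈ -0.16667)
u(B) = -18/49 (u(B) = 3/(-8 - 1/6) = 3/(-49/6) = 3*(-6/49) = -18/49)
Q = -101/51 (Q = -2 + 1/(3*(-5 + 22)) = -2 + (1/3)/17 = -2 + (1/3)*(1/17) = -2 + 1/51 = -101/51 ≈ -1.9804)
o(b) = 4*I (o(b) = sqrt(-10 - 6) = sqrt(-16) = 4*I)
130 + u(-13)*o(Q) = 130 - 72*I/49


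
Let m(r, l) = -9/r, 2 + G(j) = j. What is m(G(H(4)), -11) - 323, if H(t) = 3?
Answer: -332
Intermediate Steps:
G(j) = -2 + j
m(G(H(4)), -11) - 323 = -9/(-2 + 3) - 323 = -9/1 - 323 = -9*1 - 323 = -9 - 323 = -332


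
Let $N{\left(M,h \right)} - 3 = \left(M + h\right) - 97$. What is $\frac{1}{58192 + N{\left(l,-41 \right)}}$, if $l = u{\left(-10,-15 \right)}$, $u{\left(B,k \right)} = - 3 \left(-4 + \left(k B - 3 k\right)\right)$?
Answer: $\frac{1}{57484} \approx 1.7396 \cdot 10^{-5}$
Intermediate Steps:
$u{\left(B,k \right)} = 12 + 9 k - 3 B k$ ($u{\left(B,k \right)} = - 3 \left(-4 + \left(B k - 3 k\right)\right) = - 3 \left(-4 + \left(- 3 k + B k\right)\right) = - 3 \left(-4 - 3 k + B k\right) = 12 + 9 k - 3 B k$)
$l = -573$ ($l = 12 + 9 \left(-15\right) - \left(-30\right) \left(-15\right) = 12 - 135 - 450 = -573$)
$N{\left(M,h \right)} = -94 + M + h$ ($N{\left(M,h \right)} = 3 - \left(97 - M - h\right) = 3 + \left(-97 + M + h\right) = -94 + M + h$)
$\frac{1}{58192 + N{\left(l,-41 \right)}} = \frac{1}{58192 - 708} = \frac{1}{57484}$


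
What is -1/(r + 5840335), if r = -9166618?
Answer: 1/3326283 ≈ 3.0064e-7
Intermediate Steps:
-1/(r + 5840335) = -1/(-9166618 + 5840335) = -1/(-3326283) = -1*(-1/3326283) = 1/3326283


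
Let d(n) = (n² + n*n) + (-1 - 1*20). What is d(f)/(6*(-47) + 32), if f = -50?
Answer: -4979/250 ≈ -19.916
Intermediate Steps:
d(n) = -21 + 2*n² (d(n) = (n² + n²) + (-1 - 20) = 2*n² - 21 = -21 + 2*n²)
d(f)/(6*(-47) + 32) = (-21 + 2*(-50)²)/(6*(-47) + 32) = (-21 + 2*2500)/(-282 + 32) = (-21 + 5000)/(-250) = 4979*(-1/250) = -4979/250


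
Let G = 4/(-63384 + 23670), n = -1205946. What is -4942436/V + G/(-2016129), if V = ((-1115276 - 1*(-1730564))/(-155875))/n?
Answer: -1549765871662632602474289851/1026358671078261 ≈ -1.5100e+12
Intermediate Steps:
V = 102548/31329472125 (V = ((-1115276 - 1*(-1730564))/(-155875))/(-1205946) = ((-1115276 + 1730564)*(-1/155875))*(-1/1205946) = (615288*(-1/155875))*(-1/1205946) = -615288/155875*(-1/1205946) = 102548/31329472125 ≈ 3.2732e-6)
G = -2/19857 (G = 4/(-39714) = -1/39714*4 = -2/19857 ≈ -0.00010072)
-4942436/V + G/(-2016129) = -4942436/102548/31329472125 - 2/19857/(-2016129) = -4942436*31329472125/102548 - 2/19857*(-1/2016129) = -38710977722899125/25637 + 2/40034273553 = -1549765871662632602474289851/1026358671078261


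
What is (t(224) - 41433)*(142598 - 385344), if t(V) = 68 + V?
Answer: 9986813186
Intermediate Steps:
(t(224) - 41433)*(142598 - 385344) = ((68 + 224) - 41433)*(142598 - 385344) = (292 - 41433)*(-242746) = -41141*(-242746) = 9986813186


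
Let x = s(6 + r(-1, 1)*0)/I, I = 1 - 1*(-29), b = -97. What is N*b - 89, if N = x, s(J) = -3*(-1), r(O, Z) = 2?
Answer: -987/10 ≈ -98.700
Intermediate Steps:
I = 30 (I = 1 + 29 = 30)
s(J) = 3
x = 1/10 (x = 3/30 = 3*(1/30) = 1/10 ≈ 0.10000)
N = 1/10 ≈ 0.10000
N*b - 89 = (1/10)*(-97) - 89 = -97/10 - 89 = -987/10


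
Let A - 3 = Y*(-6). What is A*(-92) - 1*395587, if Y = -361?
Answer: -595135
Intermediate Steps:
A = 2169 (A = 3 - 361*(-6) = 3 + 2166 = 2169)
A*(-92) - 1*395587 = 2169*(-92) - 1*395587 = -199548 - 395587 = -595135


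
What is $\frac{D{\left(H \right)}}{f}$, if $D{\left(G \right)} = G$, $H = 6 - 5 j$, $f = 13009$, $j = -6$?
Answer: $\frac{36}{13009} \approx 0.0027673$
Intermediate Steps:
$H = 36$ ($H = 6 - -30 = 6 + 30 = 36$)
$\frac{D{\left(H \right)}}{f} = \frac{36}{13009}$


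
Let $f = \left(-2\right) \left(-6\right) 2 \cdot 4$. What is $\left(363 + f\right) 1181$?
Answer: $542079$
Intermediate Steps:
$f = 96$ ($f = 12 \cdot 8 = 96$)
$\left(363 + f\right) 1181 = \left(363 + 96\right) 1181 = 459 \cdot 1181 = 542079$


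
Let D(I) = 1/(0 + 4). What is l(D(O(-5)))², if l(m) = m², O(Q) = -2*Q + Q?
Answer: 1/256 ≈ 0.0039063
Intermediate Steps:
O(Q) = -Q
D(I) = ¼ (D(I) = 1/4 = ¼)
l(D(O(-5)))² = ((¼)²)² = (1/16)² = 1/256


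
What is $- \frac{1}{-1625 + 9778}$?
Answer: $- \frac{1}{8153} \approx -0.00012265$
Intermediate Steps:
$- \frac{1}{-1625 + 9778} = - \frac{1}{8153}$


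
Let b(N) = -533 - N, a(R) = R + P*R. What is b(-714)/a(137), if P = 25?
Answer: 181/3562 ≈ 0.050814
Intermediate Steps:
a(R) = 26*R (a(R) = R + 25*R = 26*R)
b(-714)/a(137) = (-533 - 1*(-714))/((26*137)) = (-533 + 714)/3562 = 181*(1/3562) = 181/3562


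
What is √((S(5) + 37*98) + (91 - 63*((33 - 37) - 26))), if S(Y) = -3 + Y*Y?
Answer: √5629 ≈ 75.027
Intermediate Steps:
S(Y) = -3 + Y²
√((S(5) + 37*98) + (91 - 63*((33 - 37) - 26))) = √(((-3 + 5²) + 37*98) + (91 - 63*((33 - 37) - 26))) = √(((-3 + 25) + 3626) + (91 - 63*(-4 - 26))) = √((22 + 3626) + (91 - 63*(-30))) = √(3648 + (91 + 1890)) = √(3648 + 1981) = √5629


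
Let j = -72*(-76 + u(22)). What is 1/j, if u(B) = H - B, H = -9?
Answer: 1/7704 ≈ 0.00012980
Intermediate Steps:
u(B) = -9 - B
j = 7704 (j = -72*(-76 + (-9 - 1*22)) = -72*(-76 + (-9 - 22)) = -72*(-76 - 31) = -72*(-107) = -1*(-7704) = 7704)
1/j = 1/7704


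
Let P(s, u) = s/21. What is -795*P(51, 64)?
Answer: -13515/7 ≈ -1930.7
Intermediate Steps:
P(s, u) = s/21 (P(s, u) = s*(1/21) = s/21)
-795*P(51, 64) = -265*51/7 = -795*17/7 = -13515/7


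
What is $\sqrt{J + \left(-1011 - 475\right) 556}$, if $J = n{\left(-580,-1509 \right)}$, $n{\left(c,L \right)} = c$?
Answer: $2 i \sqrt{206699} \approx 909.28 i$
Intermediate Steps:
$J = -580$
$\sqrt{J + \left(-1011 - 475\right) 556} = \sqrt{-580 + \left(-1011 - 475\right) 556} = \sqrt{-580 - 826216} = \sqrt{-826796} = 2 i \sqrt{206699}$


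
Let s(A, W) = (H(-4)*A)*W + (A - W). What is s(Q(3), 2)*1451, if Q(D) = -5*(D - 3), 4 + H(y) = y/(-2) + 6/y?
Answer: -2902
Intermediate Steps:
H(y) = -4 + 6/y - y/2 (H(y) = -4 + (y/(-2) + 6/y) = -4 + (y*(-½) + 6/y) = -4 + (-y/2 + 6/y) = -4 + (6/y - y/2) = -4 + 6/y - y/2)
Q(D) = 15 - 5*D (Q(D) = -5*(-3 + D) = 15 - 5*D)
s(A, W) = A - W - 7*A*W/2 (s(A, W) = ((-4 + 6/(-4) - ½*(-4))*A)*W + (A - W) = ((-4 + 6*(-¼) + 2)*A)*W + (A - W) = ((-4 - 3/2 + 2)*A)*W + (A - W) = (-7*A/2)*W + (A - W) = -7*A*W/2 + (A - W) = A - W - 7*A*W/2)
s(Q(3), 2)*1451 = ((15 - 5*3) - 1*2 - 7/2*(15 - 5*3)*2)*1451 = ((15 - 15) - 2 - 7/2*(15 - 15)*2)*1451 = (0 - 2 - 7/2*0*2)*1451 = (0 - 2 + 0)*1451 = -2*1451 = -2902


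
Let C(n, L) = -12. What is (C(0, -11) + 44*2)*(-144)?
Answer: -10944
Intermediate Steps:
(C(0, -11) + 44*2)*(-144) = (-12 + 44*2)*(-144) = (-12 + 88)*(-144) = 76*(-144) = -10944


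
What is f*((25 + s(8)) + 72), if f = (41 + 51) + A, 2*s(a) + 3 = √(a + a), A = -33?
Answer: 11505/2 ≈ 5752.5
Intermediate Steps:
s(a) = -3/2 + √2*√a/2 (s(a) = -3/2 + √(a + a)/2 = -3/2 + √(2*a)/2 = -3/2 + (√2*√a)/2 = -3/2 + √2*√a/2)
f = 59 (f = (41 + 51) - 33 = 92 - 33 = 59)
f*((25 + s(8)) + 72) = 59*((25 + (-3/2 + √2*√8/2)) + 72) = 59*((25 + (-3/2 + √2*(2*√2)/2)) + 72) = 59*((25 + (-3/2 + 2)) + 72) = 59*((25 + ½) + 72) = 59*(51/2 + 72) = 59*(195/2) = 11505/2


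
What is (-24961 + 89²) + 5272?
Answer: -11768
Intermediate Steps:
(-24961 + 89²) + 5272 = (-24961 + 7921) + 5272 = -17040 + 5272 = -11768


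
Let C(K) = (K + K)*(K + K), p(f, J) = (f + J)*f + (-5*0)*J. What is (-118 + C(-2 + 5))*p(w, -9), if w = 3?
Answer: 1476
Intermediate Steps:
p(f, J) = f*(J + f) (p(f, J) = (J + f)*f + 0*J = f*(J + f) + 0 = f*(J + f))
C(K) = 4*K² (C(K) = (2*K)*(2*K) = 4*K²)
(-118 + C(-2 + 5))*p(w, -9) = (-118 + 4*(-2 + 5)²)*(3*(-9 + 3)) = (-118 + 4*3²)*(3*(-6)) = (-118 + 4*9)*(-18) = (-118 + 36)*(-18) = -82*(-18) = 1476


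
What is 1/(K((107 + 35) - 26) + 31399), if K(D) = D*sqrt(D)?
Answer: 31399/984336305 - 232*sqrt(29)/984336305 ≈ 3.0629e-5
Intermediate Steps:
K(D) = D**(3/2)
1/(K((107 + 35) - 26) + 31399) = 1/(((107 + 35) - 26)**(3/2) + 31399) = 1/((142 - 26)**(3/2) + 31399) = 1/(116**(3/2) + 31399) = 1/(232*sqrt(29) + 31399) = 1/(31399 + 232*sqrt(29))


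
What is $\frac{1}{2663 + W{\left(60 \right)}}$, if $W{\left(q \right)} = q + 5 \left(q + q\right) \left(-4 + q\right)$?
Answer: $\frac{1}{36323} \approx 2.7531 \cdot 10^{-5}$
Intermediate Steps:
$W{\left(q \right)} = q + 10 q \left(-4 + q\right)$ ($W{\left(q \right)} = q + 5 \cdot 2 q \left(-4 + q\right) = q + 10 q \left(-4 + q\right)$)
$\frac{1}{2663 + W{\left(60 \right)}} = \frac{1}{2663 + 60 \left(-39 + 10 \cdot 60\right)} = \frac{1}{2663 + 60 \left(-39 + 600\right)} = \frac{1}{2663 + 60 \cdot 561} = \frac{1}{2663 + 33660} = \frac{1}{36323}$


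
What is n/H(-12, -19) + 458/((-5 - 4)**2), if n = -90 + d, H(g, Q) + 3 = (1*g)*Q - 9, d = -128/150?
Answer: 14131/2700 ≈ 5.2337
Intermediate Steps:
d = -64/75 (d = -128*1/150 = -64/75 ≈ -0.85333)
H(g, Q) = -12 + Q*g (H(g, Q) = -3 + ((1*g)*Q - 9) = -3 + (g*Q - 9) = -3 + (Q*g - 9) = -3 + (-9 + Q*g) = -12 + Q*g)
n = -6814/75 (n = -90 - 64/75 = -6814/75 ≈ -90.853)
n/H(-12, -19) + 458/((-5 - 4)**2) = -6814/(75*(-12 - 19*(-12))) + 458/((-5 - 4)**2) = -6814/(75*(-12 + 228)) + 458/((-9)**2) = -6814/75/216 + 458/81 = -6814/75*1/216 + 458*(1/81) = -3407/8100 + 458/81 = 14131/2700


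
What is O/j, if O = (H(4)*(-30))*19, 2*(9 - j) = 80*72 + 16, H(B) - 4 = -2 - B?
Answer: -1140/2879 ≈ -0.39597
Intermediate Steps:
H(B) = 2 - B (H(B) = 4 + (-2 - B) = 2 - B)
j = -2879 (j = 9 - (80*72 + 16)/2 = 9 - (5760 + 16)/2 = 9 - ½*5776 = 9 - 2888 = -2879)
O = 1140 (O = ((2 - 1*4)*(-30))*19 = ((2 - 4)*(-30))*19 = -2*(-30)*19 = 60*19 = 1140)
O/j = 1140/(-2879) = 1140*(-1/2879) = -1140/2879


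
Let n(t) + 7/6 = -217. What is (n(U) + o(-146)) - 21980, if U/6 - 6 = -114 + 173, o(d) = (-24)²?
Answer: -129733/6 ≈ -21622.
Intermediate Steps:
o(d) = 576
U = 390 (U = 36 + 6*(-114 + 173) = 36 + 6*59 = 36 + 354 = 390)
n(t) = -1309/6 (n(t) = -7/6 - 217 = -1309/6)
(n(U) + o(-146)) - 21980 = (-1309/6 + 576) - 21980 = 2147/6 - 21980 = -129733/6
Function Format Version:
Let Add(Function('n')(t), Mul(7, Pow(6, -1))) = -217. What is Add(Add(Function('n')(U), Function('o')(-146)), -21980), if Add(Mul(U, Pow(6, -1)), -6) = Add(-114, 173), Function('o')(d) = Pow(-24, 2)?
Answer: Rational(-129733, 6) ≈ -21622.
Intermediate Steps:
Function('o')(d) = 576
U = 390 (U = Add(36, Mul(6, Add(-114, 173))) = Add(36, Mul(6, 59)) = Add(36, 354) = 390)
Function('n')(t) = Rational(-1309, 6) (Function('n')(t) = Add(Rational(-7, 6), -217) = Rational(-1309, 6))
Add(Add(Function('n')(U), Function('o')(-146)), -21980) = Add(Add(Rational(-1309, 6), 576), -21980) = Add(Rational(2147, 6), -21980) = Rational(-129733, 6)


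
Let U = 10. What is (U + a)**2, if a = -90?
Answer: 6400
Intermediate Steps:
(U + a)**2 = (10 - 90)**2 = (-80)**2 = 6400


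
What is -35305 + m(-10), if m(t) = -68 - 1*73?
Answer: -35446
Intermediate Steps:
m(t) = -141 (m(t) = -68 - 73 = -141)
-35305 + m(-10) = -35305 - 141 = -35446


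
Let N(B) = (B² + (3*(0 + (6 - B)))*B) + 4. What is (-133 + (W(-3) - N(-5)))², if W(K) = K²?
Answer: 144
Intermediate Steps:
N(B) = 4 + B² + B*(18 - 3*B) (N(B) = (B² + (3*(6 - B))*B) + 4 = (B² + (18 - 3*B)*B) + 4 = (B² + B*(18 - 3*B)) + 4 = 4 + B² + B*(18 - 3*B))
(-133 + (W(-3) - N(-5)))² = (-133 + ((-3)² - (4 - 2*(-5)² + 18*(-5))))² = (-133 + (9 - (4 - 2*25 - 90)))² = (-133 + (9 - (4 - 50 - 90)))² = (-133 + (9 - 1*(-136)))² = (-133 + (9 + 136))² = (-133 + 145)² = 12² = 144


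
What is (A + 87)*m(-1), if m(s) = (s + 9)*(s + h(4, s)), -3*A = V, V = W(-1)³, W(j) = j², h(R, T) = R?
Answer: 2080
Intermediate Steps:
V = 1 (V = ((-1)²)³ = 1³ = 1)
A = -⅓ (A = -⅓*1 = -⅓ ≈ -0.33333)
m(s) = (4 + s)*(9 + s) (m(s) = (s + 9)*(s + 4) = (9 + s)*(4 + s) = (4 + s)*(9 + s))
(A + 87)*m(-1) = (-⅓ + 87)*(36 + (-1)² + 13*(-1)) = 260*(36 + 1 - 13)/3 = (260/3)*24 = 2080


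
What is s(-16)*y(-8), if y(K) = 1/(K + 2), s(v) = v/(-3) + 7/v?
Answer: -235/288 ≈ -0.81597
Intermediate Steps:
s(v) = 7/v - v/3 (s(v) = v*(-⅓) + 7/v = -v/3 + 7/v = 7/v - v/3)
y(K) = 1/(2 + K)
s(-16)*y(-8) = (7/(-16) - ⅓*(-16))/(2 - 8) = (7*(-1/16) + 16/3)/(-6) = (-7/16 + 16/3)*(-⅙) = (235/48)*(-⅙) = -235/288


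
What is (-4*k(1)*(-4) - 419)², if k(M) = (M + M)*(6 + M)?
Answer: 38025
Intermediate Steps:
k(M) = 2*M*(6 + M) (k(M) = (2*M)*(6 + M) = 2*M*(6 + M))
(-4*k(1)*(-4) - 419)² = (-8*(6 + 1)*(-4) - 419)² = (-8*7*(-4) - 419)² = (-4*14*(-4) - 419)² = (-56*(-4) - 419)² = (224 - 419)² = (-195)² = 38025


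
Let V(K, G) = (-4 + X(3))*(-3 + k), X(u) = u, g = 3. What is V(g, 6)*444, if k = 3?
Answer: 0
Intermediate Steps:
V(K, G) = 0 (V(K, G) = (-4 + 3)*(-3 + 3) = -1*0 = 0)
V(g, 6)*444 = 0*444 = 0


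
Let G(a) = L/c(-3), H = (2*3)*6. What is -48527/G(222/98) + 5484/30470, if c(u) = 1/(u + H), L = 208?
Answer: -65498887/9506640 ≈ -6.8898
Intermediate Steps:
H = 36 (H = 6*6 = 36)
c(u) = 1/(36 + u) (c(u) = 1/(u + 36) = 1/(36 + u))
G(a) = 6864 (G(a) = 208/(1/(36 - 3)) = 208/(1/33) = 208*33 = 6864)
-48527/G(222/98) + 5484/30470 = -48527/6864 + 5484/30470 = -48527*1/6864 + 5484*(1/30470) = -48527/6864 + 2742/15235 = -65498887/9506640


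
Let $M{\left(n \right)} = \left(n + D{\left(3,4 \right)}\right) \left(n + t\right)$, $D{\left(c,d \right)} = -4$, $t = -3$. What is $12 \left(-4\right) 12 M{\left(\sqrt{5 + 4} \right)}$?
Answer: $0$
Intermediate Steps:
$M{\left(n \right)} = \left(-4 + n\right) \left(-3 + n\right)$ ($M{\left(n \right)} = \left(n - 4\right) \left(n - 3\right) = \left(-4 + n\right) \left(-3 + n\right)$)
$12 \left(-4\right) 12 M{\left(\sqrt{5 + 4} \right)} = 12 \left(-4\right) 12 \left(12 + \left(\sqrt{5 + 4}\right)^{2} - 7 \sqrt{5 + 4}\right) = \left(-48\right) 12 \left(12 + \left(\sqrt{9}\right)^{2} - 7 \sqrt{9}\right) = - 576 \left(12 + 3^{2} - 21\right) = - 576 \left(12 + 9 - 21\right) = \left(-576\right) 0 = 0$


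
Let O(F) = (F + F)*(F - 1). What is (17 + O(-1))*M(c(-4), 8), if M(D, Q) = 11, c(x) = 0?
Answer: 231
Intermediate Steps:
O(F) = 2*F*(-1 + F) (O(F) = (2*F)*(-1 + F) = 2*F*(-1 + F))
(17 + O(-1))*M(c(-4), 8) = (17 + 2*(-1)*(-1 - 1))*11 = (17 + 2*(-1)*(-2))*11 = (17 + 4)*11 = 21*11 = 231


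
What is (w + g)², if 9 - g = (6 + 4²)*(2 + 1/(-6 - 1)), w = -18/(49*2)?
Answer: 2464900/2401 ≈ 1026.6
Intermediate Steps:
w = -9/49 (w = -18/98 = -18*1/98 = -9/49 ≈ -0.18367)
g = -223/7 (g = 9 - (6 + 4²)*(2 + 1/(-6 - 1)) = 9 - (6 + 16)*(2 + 1/(-7)) = 9 - 22*(2 - ⅐) = 9 - 22*13/7 = 9 - 1*286/7 = 9 - 286/7 = -223/7 ≈ -31.857)
(w + g)² = (-9/49 - 223/7)² = (-1570/49)² = 2464900/2401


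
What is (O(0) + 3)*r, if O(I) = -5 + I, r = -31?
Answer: 62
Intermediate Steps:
(O(0) + 3)*r = ((-5 + 0) + 3)*(-31) = (-5 + 3)*(-31) = -2*(-31) = 62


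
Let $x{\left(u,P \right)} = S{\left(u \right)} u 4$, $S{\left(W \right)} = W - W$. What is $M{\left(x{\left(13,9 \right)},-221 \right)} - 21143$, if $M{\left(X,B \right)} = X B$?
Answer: $-21143$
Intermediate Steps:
$S{\left(W \right)} = 0$
$x{\left(u,P \right)} = 0$ ($x{\left(u,P \right)} = 0 u 4 = 0 \cdot 4 = 0$)
$M{\left(X,B \right)} = B X$
$M{\left(x{\left(13,9 \right)},-221 \right)} - 21143 = \left(-221\right) 0 - 21143 = 0 - 21143 = -21143$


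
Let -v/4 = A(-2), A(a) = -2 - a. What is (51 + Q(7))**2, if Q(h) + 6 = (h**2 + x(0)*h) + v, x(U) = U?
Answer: 8836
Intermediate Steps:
v = 0 (v = -4*(-2 - 1*(-2)) = -4*(-2 + 2) = -4*0 = 0)
Q(h) = -6 + h**2 (Q(h) = -6 + ((h**2 + 0*h) + 0) = -6 + ((h**2 + 0) + 0) = -6 + (h**2 + 0) = -6 + h**2)
(51 + Q(7))**2 = (51 + (-6 + 7**2))**2 = (51 + (-6 + 49))**2 = (51 + 43)**2 = 94**2 = 8836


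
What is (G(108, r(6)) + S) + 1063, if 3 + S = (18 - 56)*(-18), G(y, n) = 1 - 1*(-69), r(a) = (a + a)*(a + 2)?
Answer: 1814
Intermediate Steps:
r(a) = 2*a*(2 + a) (r(a) = (2*a)*(2 + a) = 2*a*(2 + a))
G(y, n) = 70 (G(y, n) = 1 + 69 = 70)
S = 681 (S = -3 + (18 - 56)*(-18) = -3 - 38*(-18) = -3 + 684 = 681)
(G(108, r(6)) + S) + 1063 = (70 + 681) + 1063 = 751 + 1063 = 1814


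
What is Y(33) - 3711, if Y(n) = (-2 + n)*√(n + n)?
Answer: -3711 + 31*√66 ≈ -3459.2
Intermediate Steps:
Y(n) = √2*√n*(-2 + n) (Y(n) = (-2 + n)*√(2*n) = (-2 + n)*(√2*√n) = √2*√n*(-2 + n))
Y(33) - 3711 = √2*√33*(-2 + 33) - 3711 = √2*√33*31 - 3711 = 31*√66 - 3711 = -3711 + 31*√66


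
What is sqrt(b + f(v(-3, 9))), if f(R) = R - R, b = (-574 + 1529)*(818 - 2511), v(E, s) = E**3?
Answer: I*sqrt(1616815) ≈ 1271.5*I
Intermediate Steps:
b = -1616815 (b = 955*(-1693) = -1616815)
f(R) = 0
sqrt(b + f(v(-3, 9))) = sqrt(-1616815 + 0) = sqrt(-1616815) = I*sqrt(1616815)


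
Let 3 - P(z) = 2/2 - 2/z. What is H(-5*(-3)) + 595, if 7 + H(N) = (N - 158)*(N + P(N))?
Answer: -27931/15 ≈ -1862.1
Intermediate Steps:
P(z) = 2 + 2/z (P(z) = 3 - (2/2 - 2/z) = 3 - (2*(½) - 2/z) = 3 - (1 - 2/z) = 3 + (-1 + 2/z) = 2 + 2/z)
H(N) = -7 + (-158 + N)*(2 + N + 2/N) (H(N) = -7 + (N - 158)*(N + (2 + 2/N)) = -7 + (-158 + N)*(2 + N + 2/N))
H(-5*(-3)) + 595 = (-321 + (-5*(-3))² - 316/((-5*(-3))) - (-780)*(-3)) + 595 = (-321 + 15² - 316/15 - 156*15) + 595 = (-321 + 225 - 316*1/15 - 2340) + 595 = (-321 + 225 - 316/15 - 2340) + 595 = -36856/15 + 595 = -27931/15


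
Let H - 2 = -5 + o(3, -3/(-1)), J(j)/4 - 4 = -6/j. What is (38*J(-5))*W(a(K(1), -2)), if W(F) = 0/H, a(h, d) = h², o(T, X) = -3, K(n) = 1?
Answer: 0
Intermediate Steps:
J(j) = 16 - 24/j (J(j) = 16 + 4*(-6/j) = 16 - 24/j)
H = -6 (H = 2 + (-5 - 3) = 2 - 8 = -6)
W(F) = 0 (W(F) = 0/(-6) = 0*(-⅙) = 0)
(38*J(-5))*W(a(K(1), -2)) = (38*(16 - 24/(-5)))*0 = (38*(16 - 24*(-⅕)))*0 = (38*(16 + 24/5))*0 = (38*(104/5))*0 = (3952/5)*0 = 0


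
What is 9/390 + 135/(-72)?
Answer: -963/520 ≈ -1.8519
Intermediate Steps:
9/390 + 135/(-72) = 9*(1/390) + 135*(-1/72) = 3/130 - 15/8 = -963/520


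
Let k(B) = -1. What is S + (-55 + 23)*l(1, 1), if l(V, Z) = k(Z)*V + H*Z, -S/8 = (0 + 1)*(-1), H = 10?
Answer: -280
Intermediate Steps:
S = 8 (S = -8*(0 + 1)*(-1) = -8*(-1) = 8)
l(V, Z) = -V + 10*Z
S + (-55 + 23)*l(1, 1) = 8 + (-55 + 23)*(-1*1 + 10*1) = 8 - 32*(-1 + 10) = 8 - 32*9 = 8 - 288 = -280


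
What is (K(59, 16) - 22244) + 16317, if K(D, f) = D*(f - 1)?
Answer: -5042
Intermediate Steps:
K(D, f) = D*(-1 + f)
(K(59, 16) - 22244) + 16317 = (59*(-1 + 16) - 22244) + 16317 = (59*15 - 22244) + 16317 = (885 - 22244) + 16317 = -21359 + 16317 = -5042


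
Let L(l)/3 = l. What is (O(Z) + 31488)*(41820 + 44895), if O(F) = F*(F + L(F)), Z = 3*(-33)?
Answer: 6130056780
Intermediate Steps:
Z = -99
L(l) = 3*l
O(F) = 4*F**2 (O(F) = F*(F + 3*F) = F*(4*F) = 4*F**2)
(O(Z) + 31488)*(41820 + 44895) = (4*(-99)**2 + 31488)*(41820 + 44895) = (4*9801 + 31488)*86715 = (39204 + 31488)*86715 = 70692*86715 = 6130056780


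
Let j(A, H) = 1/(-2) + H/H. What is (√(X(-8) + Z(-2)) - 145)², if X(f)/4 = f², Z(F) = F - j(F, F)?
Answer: 42557/2 - 1885*√6 ≈ 16661.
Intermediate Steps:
j(A, H) = ½ (j(A, H) = 1*(-½) + 1 = -½ + 1 = ½)
Z(F) = -½ + F (Z(F) = F - 1*½ = F - ½ = -½ + F)
X(f) = 4*f²
(√(X(-8) + Z(-2)) - 145)² = (√(4*(-8)² + (-½ - 2)) - 145)² = (√(4*64 - 5/2) - 145)² = (√(256 - 5/2) - 145)² = (√(507/2) - 145)² = (13*√6/2 - 145)² = (-145 + 13*√6/2)²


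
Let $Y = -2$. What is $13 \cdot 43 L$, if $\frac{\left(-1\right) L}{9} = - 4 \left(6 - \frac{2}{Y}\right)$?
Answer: $140868$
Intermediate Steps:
$L = 252$ ($L = - 9 \left(- 4 \left(6 - \frac{2}{-2}\right)\right) = - 9 \left(- 4 \left(6 - -1\right)\right) = - 9 \left(- 4 \left(6 + 1\right)\right) = - 9 \left(\left(-4\right) 7\right) = \left(-9\right) \left(-28\right) = 252$)
$13 \cdot 43 L = 13 \cdot 43 \cdot 252 = 559 \cdot 252 = 140868$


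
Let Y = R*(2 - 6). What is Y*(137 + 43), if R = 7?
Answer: -5040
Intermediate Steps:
Y = -28 (Y = 7*(2 - 6) = 7*(-4) = -28)
Y*(137 + 43) = -28*(137 + 43) = -28*180 = -5040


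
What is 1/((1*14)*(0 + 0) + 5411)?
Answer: 1/5411 ≈ 0.00018481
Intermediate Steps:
1/((1*14)*(0 + 0) + 5411) = 1/(14*0 + 5411) = 1/(0 + 5411) = 1/5411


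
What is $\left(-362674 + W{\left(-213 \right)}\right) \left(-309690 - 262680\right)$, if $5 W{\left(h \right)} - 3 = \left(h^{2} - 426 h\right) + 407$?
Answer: $191956070322$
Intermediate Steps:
$W{\left(h \right)} = 82 - \frac{426 h}{5} + \frac{h^{2}}{5}$ ($W{\left(h \right)} = \frac{3}{5} + \frac{\left(h^{2} - 426 h\right) + 407}{5} = \frac{3}{5} + \frac{407 + h^{2} - 426 h}{5} = \frac{3}{5} + \left(\frac{407}{5} - \frac{426 h}{5} + \frac{h^{2}}{5}\right) = 82 - \frac{426 h}{5} + \frac{h^{2}}{5}$)
$\left(-362674 + W{\left(-213 \right)}\right) \left(-309690 - 262680\right) = \left(-362674 + \left(82 - - \frac{90738}{5} + \frac{\left(-213\right)^{2}}{5}\right)\right) \left(-309690 - 262680\right) = \left(-362674 + \left(82 + \frac{90738}{5} + \frac{1}{5} \cdot 45369\right)\right) \left(-572370\right) = \left(-362674 + \left(82 + \frac{90738}{5} + \frac{45369}{5}\right)\right) \left(-572370\right) = \left(-362674 + \frac{136517}{5}\right) \left(-572370\right) = \left(- \frac{1676853}{5}\right) \left(-572370\right) = 191956070322$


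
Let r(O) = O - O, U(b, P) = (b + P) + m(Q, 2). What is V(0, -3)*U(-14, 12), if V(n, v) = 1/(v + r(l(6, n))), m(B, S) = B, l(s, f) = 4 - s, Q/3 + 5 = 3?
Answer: 8/3 ≈ 2.6667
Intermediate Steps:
Q = -6 (Q = -15 + 3*3 = -15 + 9 = -6)
U(b, P) = -6 + P + b (U(b, P) = (b + P) - 6 = (P + b) - 6 = -6 + P + b)
r(O) = 0
V(n, v) = 1/v (V(n, v) = 1/(v + 0) = 1/v)
V(0, -3)*U(-14, 12) = (-6 + 12 - 14)/(-3) = -⅓*(-8) = 8/3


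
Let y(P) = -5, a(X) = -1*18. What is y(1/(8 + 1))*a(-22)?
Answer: 90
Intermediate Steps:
a(X) = -18
y(1/(8 + 1))*a(-22) = -5*(-18) = 90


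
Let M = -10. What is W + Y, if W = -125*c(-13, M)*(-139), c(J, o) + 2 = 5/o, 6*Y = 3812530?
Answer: 3551905/6 ≈ 5.9198e+5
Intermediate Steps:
Y = 1906265/3 (Y = (1/6)*3812530 = 1906265/3 ≈ 6.3542e+5)
c(J, o) = -2 + 5/o
W = -86875/2 (W = -125*(-2 + 5/(-10))*(-139) = -125*(-2 + 5*(-1/10))*(-139) = -125*(-2 - 1/2)*(-139) = -125*(-5/2)*(-139) = (625/2)*(-139) = -86875/2 ≈ -43438.)
W + Y = -86875/2 + 1906265/3 = 3551905/6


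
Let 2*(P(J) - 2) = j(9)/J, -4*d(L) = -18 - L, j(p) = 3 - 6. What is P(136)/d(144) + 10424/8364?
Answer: 585077/451656 ≈ 1.2954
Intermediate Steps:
j(p) = -3
d(L) = 9/2 + L/4 (d(L) = -(-18 - L)/4 = 9/2 + L/4)
P(J) = 2 - 3/(2*J) (P(J) = 2 + (-3/J)/2 = 2 - 3/(2*J))
P(136)/d(144) + 10424/8364 = (2 - 3/2/136)/(9/2 + (¼)*144) + 10424/8364 = (2 - 3/2*1/136)/(9/2 + 36) + 10424*(1/8364) = (2 - 3/272)/(81/2) + 2606/2091 = (541/272)*(2/81) + 2606/2091 = 541/11016 + 2606/2091 = 585077/451656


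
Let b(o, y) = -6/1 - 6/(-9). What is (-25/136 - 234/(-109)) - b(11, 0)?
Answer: 324481/44472 ≈ 7.2963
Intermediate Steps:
b(o, y) = -16/3 (b(o, y) = -6*1 - 6*(-⅑) = -6 + ⅔ = -16/3)
(-25/136 - 234/(-109)) - b(11, 0) = (-25/136 - 234/(-109)) - 1*(-16/3) = (-25*1/136 - 234*(-1/109)) + 16/3 = (-25/136 + 234/109) + 16/3 = 29099/14824 + 16/3 = 324481/44472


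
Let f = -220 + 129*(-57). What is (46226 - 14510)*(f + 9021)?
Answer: 45924768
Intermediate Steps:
f = -7573 (f = -220 - 7353 = -7573)
(46226 - 14510)*(f + 9021) = (46226 - 14510)*(-7573 + 9021) = 31716*1448 = 45924768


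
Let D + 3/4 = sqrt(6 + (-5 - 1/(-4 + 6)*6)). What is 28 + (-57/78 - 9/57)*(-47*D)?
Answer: -6571/1976 + 20633*I*sqrt(2)/494 ≈ -3.3254 + 59.068*I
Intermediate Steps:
D = -3/4 + I*sqrt(2) (D = -3/4 + sqrt(6 + (-5 - 1/(-4 + 6)*6)) = -3/4 + sqrt(6 + (-5 - 1/2*6)) = -3/4 + sqrt(6 + (-5 - 3)) = -3/4 + sqrt(6 - 8) = -3/4 + sqrt(-2) = -3/4 + I*sqrt(2) ≈ -0.75 + 1.4142*I)
28 + (-57/78 - 9/57)*(-47*D) = 28 + (-57/78 - 9/57)*(-47*(-3/4 + I*sqrt(2))) = 28 + (-57*1/78 - 9*1/57)*(141/4 - 47*I*sqrt(2)) = 28 + (-19/26 - 3/19)*(141/4 - 47*I*sqrt(2)) = 28 - 439*(141/4 - 47*I*sqrt(2))/494 = 28 + (-61899/1976 + 20633*I*sqrt(2)/494) = -6571/1976 + 20633*I*sqrt(2)/494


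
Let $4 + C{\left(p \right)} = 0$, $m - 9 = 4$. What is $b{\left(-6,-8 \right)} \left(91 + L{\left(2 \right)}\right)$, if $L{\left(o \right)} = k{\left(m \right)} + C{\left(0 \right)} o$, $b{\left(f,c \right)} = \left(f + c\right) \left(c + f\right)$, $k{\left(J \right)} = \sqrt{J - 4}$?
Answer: $16856$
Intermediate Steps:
$m = 13$ ($m = 9 + 4 = 13$)
$C{\left(p \right)} = -4$ ($C{\left(p \right)} = -4 + 0 = -4$)
$k{\left(J \right)} = \sqrt{-4 + J}$
$b{\left(f,c \right)} = \left(c + f\right)^{2}$ ($b{\left(f,c \right)} = \left(c + f\right) \left(c + f\right) = \left(c + f\right)^{2}$)
$L{\left(o \right)} = 3 - 4 o$ ($L{\left(o \right)} = \sqrt{-4 + 13} - 4 o = \sqrt{9} - 4 o = 3 - 4 o$)
$b{\left(-6,-8 \right)} \left(91 + L{\left(2 \right)}\right) = \left(-8 - 6\right)^{2} \left(91 + \left(3 - 8\right)\right) = \left(-14\right)^{2} \left(91 + \left(3 - 8\right)\right) = 196 \left(91 - 5\right) = 196 \cdot 86 = 16856$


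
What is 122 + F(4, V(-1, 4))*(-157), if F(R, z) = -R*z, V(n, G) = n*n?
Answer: 750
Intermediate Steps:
V(n, G) = n²
F(R, z) = -R*z
122 + F(4, V(-1, 4))*(-157) = 122 - 1*4*(-1)²*(-157) = 122 - 1*4*1*(-157) = 122 - 4*(-157) = 122 + 628 = 750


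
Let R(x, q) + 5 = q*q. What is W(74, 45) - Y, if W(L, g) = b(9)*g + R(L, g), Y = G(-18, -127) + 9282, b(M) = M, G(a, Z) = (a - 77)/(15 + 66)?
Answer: -555322/81 ≈ -6855.8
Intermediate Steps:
G(a, Z) = -77/81 + a/81 (G(a, Z) = (-77 + a)/81 = (-77 + a)*(1/81) = -77/81 + a/81)
Y = 751747/81 (Y = (-77/81 + (1/81)*(-18)) + 9282 = (-77/81 - 2/9) + 9282 = -95/81 + 9282 = 751747/81 ≈ 9280.8)
R(x, q) = -5 + q**2 (R(x, q) = -5 + q*q = -5 + q**2)
W(L, g) = -5 + g**2 + 9*g (W(L, g) = 9*g + (-5 + g**2) = -5 + g**2 + 9*g)
W(74, 45) - Y = (-5 + 45**2 + 9*45) - 1*751747/81 = (-5 + 2025 + 405) - 751747/81 = 2425 - 751747/81 = -555322/81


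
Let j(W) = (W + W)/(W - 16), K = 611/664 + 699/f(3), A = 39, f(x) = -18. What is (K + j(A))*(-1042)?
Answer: 824041213/22908 ≈ 35972.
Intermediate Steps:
K = -75523/1992 (K = 611/664 + 699/(-18) = 611*(1/664) + 699*(-1/18) = 611/664 - 233/6 = -75523/1992 ≈ -37.913)
j(W) = 2*W/(-16 + W) (j(W) = (2*W)/(-16 + W) = 2*W/(-16 + W))
(K + j(A))*(-1042) = (-75523/1992 + 2*39/(-16 + 39))*(-1042) = (-75523/1992 + 2*39/23)*(-1042) = (-75523/1992 + 2*39*(1/23))*(-1042) = (-75523/1992 + 78/23)*(-1042) = -1581653/45816*(-1042) = 824041213/22908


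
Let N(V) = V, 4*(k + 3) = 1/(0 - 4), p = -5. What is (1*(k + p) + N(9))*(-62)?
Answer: -465/8 ≈ -58.125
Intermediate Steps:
k = -49/16 (k = -3 + 1/(4*(0 - 4)) = -3 + (¼)/(-4) = -3 + (¼)*(-¼) = -3 - 1/16 = -49/16 ≈ -3.0625)
(1*(k + p) + N(9))*(-62) = (1*(-49/16 - 5) + 9)*(-62) = (1*(-129/16) + 9)*(-62) = (-129/16 + 9)*(-62) = (15/16)*(-62) = -465/8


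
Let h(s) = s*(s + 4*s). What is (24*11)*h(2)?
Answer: 5280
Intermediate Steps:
h(s) = 5*s² (h(s) = s*(5*s) = 5*s²)
(24*11)*h(2) = (24*11)*(5*2²) = 264*(5*4) = 264*20 = 5280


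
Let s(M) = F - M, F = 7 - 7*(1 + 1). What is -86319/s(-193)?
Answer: -28773/62 ≈ -464.08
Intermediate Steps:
F = -7 (F = 7 - 7*2 = 7 - 14 = -7)
s(M) = -7 - M
-86319/s(-193) = -86319/(-7 - 1*(-193)) = -86319/(-7 + 193) = -86319/186 = -86319*1/186 = -28773/62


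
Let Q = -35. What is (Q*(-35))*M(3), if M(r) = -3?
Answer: -3675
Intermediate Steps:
(Q*(-35))*M(3) = -35*(-35)*(-3) = 1225*(-3) = -3675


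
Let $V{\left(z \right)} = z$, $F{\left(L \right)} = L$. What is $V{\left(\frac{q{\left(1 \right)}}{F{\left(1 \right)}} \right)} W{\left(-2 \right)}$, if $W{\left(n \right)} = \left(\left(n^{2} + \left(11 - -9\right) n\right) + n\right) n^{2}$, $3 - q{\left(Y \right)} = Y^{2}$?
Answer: $-304$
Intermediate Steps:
$q{\left(Y \right)} = 3 - Y^{2}$
$W{\left(n \right)} = n^{2} \left(n^{2} + 21 n\right)$ ($W{\left(n \right)} = \left(\left(n^{2} + \left(11 + 9\right) n\right) + n\right) n^{2} = \left(\left(n^{2} + 20 n\right) + n\right) n^{2} = \left(n^{2} + 21 n\right) n^{2} = n^{2} \left(n^{2} + 21 n\right)$)
$V{\left(\frac{q{\left(1 \right)}}{F{\left(1 \right)}} \right)} W{\left(-2 \right)} = \frac{3 - 1^{2}}{1} \left(-2\right)^{3} \left(21 - 2\right) = \left(3 - 1\right) 1 \left(\left(-8\right) 19\right) = \left(3 - 1\right) 1 \left(-152\right) = 2 \cdot 1 \left(-152\right) = 2 \left(-152\right) = -304$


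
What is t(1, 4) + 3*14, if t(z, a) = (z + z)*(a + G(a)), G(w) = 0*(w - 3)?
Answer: 50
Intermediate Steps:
G(w) = 0 (G(w) = 0*(-3 + w) = 0)
t(z, a) = 2*a*z (t(z, a) = (z + z)*(a + 0) = (2*z)*a = 2*a*z)
t(1, 4) + 3*14 = 2*4*1 + 3*14 = 8 + 42 = 50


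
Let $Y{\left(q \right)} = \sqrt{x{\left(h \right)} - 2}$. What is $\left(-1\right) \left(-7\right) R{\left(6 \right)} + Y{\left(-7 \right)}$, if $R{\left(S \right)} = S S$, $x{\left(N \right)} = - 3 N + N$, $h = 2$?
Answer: $252 + i \sqrt{6} \approx 252.0 + 2.4495 i$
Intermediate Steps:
$x{\left(N \right)} = - 2 N$
$Y{\left(q \right)} = i \sqrt{6}$ ($Y{\left(q \right)} = \sqrt{\left(-2\right) 2 - 2} = \sqrt{-4 - 2} = \sqrt{-6} = i \sqrt{6}$)
$R{\left(S \right)} = S^{2}$
$\left(-1\right) \left(-7\right) R{\left(6 \right)} + Y{\left(-7 \right)} = \left(-1\right) \left(-7\right) 6^{2} + i \sqrt{6} = 7 \cdot 36 + i \sqrt{6} = 252 + i \sqrt{6}$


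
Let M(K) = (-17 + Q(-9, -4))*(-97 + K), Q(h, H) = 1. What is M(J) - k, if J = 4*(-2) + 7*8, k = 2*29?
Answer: 726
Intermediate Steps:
k = 58
J = 48 (J = -8 + 56 = 48)
M(K) = 1552 - 16*K (M(K) = (-17 + 1)*(-97 + K) = -16*(-97 + K) = 1552 - 16*K)
M(J) - k = (1552 - 16*48) - 1*58 = (1552 - 768) - 58 = 784 - 58 = 726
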